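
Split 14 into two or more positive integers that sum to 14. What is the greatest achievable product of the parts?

162

Define m[k] = max over 1≤i<k of i · max(k−i, m[k−i]); the inner max lets the remainder stay uncut if that's better.
m[2] = 1×max(1,0) = 1×1 = 1
m[3] = 1×max(2,1) = 1×2 = 2
m[4] = 2×max(2,1) = 2×2 = 4
m[5] = 2×max(3,2) = 2×3 = 6
m[6] = 3×max(3,2) = 3×3 = 9
m[7] = 2×max(5,6) = 2×6 = 12
m[8] = 2×max(6,9) = 2×9 = 18
m[9] = 3×max(6,9) = 3×9 = 27
m[10] = 2×max(8,18) = 2×18 = 36
m[11] = 2×max(9,27) = 2×27 = 54
m[12] = 3×max(9,27) = 3×27 = 81
m[13] = 2×max(11,54) = 2×54 = 108
m[14] = 2×max(12,81) = 2×81 = 162
One optimal split: 3 + 3 + 3 + 3 + 2; product 3×3×3×3×2 = 162.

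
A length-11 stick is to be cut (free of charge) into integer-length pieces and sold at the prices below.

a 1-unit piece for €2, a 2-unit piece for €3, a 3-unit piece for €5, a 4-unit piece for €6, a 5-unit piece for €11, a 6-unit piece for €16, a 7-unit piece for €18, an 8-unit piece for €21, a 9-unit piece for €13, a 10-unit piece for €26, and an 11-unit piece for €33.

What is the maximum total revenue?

Build v[k] bottom-up: v[k] = max over allowed piece i of (p[i] + v[k−i]).
v[1] = 2
v[2] = max(2+2, 3+0) = 4
v[3] = max(2+4, 3+2, 5+0) = 6
v[4] = max(2+6, 3+4, 5+2, 6+0) = 8
v[5] = max(2+8, 3+6, 5+4, 6+2, 11+0) = 11
v[6] = max(2+11, 3+8, 5+6, 6+4, 11+2, 16+0) = 16
v[7] = max(2+16, 3+11, 5+8, …, 16+2, 18+0) = 18
v[8] = max(2+18, 3+16, 5+11, …, 18+2, 21+0) = 21
v[9] = max(2+21, 3+18, 5+16, …, 21+2, 13+0) = 23
v[10] = max(2+23, 3+21, 5+18, …, 13+2, 26+0) = 26
v[11] = max(2+26, 3+23, 5+21, …, 26+2, 33+0) = 33
Best is to sell the whole 11-unit piece uncut for €33.

33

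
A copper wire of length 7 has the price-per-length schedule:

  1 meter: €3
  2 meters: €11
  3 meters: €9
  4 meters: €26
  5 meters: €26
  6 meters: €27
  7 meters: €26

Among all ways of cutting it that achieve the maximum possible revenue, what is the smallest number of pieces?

3

Consider every possible first cut. r[k] is the best of p[i]+r[k−i] over all sellable i≤k.
r[1] = 3
r[2] = max(3+3, 11+0) = 11
r[3] = max(3+11, 11+3, 9+0) = 14
r[4] = max(3+14, 11+11, 9+3, 26+0) = 26
r[5] = max(3+26, 11+14, 9+11, 26+3, 26+0) = 29
r[6] = max(3+29, 11+26, 9+14, 26+11, 26+3, 27+0) = 37
r[7] = max(3+37, 11+29, 9+26, …, 27+3, 26+0) = 40
Maximum revenue is €40.
Now minimize piece count subject to staying optimal: for each k, pieces[k] = 1 + min over i with p[i]+r[k−i]=r[k] of pieces[k−i].
pieces[4] = 1
pieces[5] = 2
pieces[6] = 2
pieces[7] = 3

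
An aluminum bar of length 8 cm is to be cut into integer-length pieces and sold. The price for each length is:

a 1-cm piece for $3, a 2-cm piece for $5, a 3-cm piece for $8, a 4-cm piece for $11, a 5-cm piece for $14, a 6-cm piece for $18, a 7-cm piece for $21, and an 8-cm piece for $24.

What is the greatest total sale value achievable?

Consider every possible first cut. best[k] is the best of p[i]+best[k−i] over all sellable i≤k.
best[1] = 3
best[2] = 6  (first piece 1, then best[1]=3)
best[3] = 9  (first piece 1, then best[2]=6)
best[4] = 12  (first piece 1, then best[3]=9)
best[5] = 15  (first piece 1, then best[4]=12)
best[6] = 18  (first piece 1, then best[5]=15)
best[7] = 21  (first piece 1, then best[6]=18)
best[8] = 24  (first piece 1, then best[7]=21)
One optimal cutting: 1 + 1 + 1 + 1 + 1 + 1 + 1 + 1 → $3 + $3 + $3 + $3 + $3 + $3 + $3 + $3 = $24.

24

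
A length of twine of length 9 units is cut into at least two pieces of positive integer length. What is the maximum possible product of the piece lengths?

Define prod[k] = max over 1≤i<k of i · max(k−i, prod[k−i]); the inner max lets the remainder stay uncut if that's better.
prod[2] = 1·max(1,0) = 1·1 = 1
prod[3] = 1·max(2,1) = 1·2 = 2
prod[4] = 2·max(2,1) = 2·2 = 4
prod[5] = 2·max(3,2) = 2·3 = 6
prod[6] = 3·max(3,2) = 3·3 = 9
prod[7] = 2·max(5,6) = 2·6 = 12
prod[8] = 2·max(6,9) = 2·9 = 18
prod[9] = 3·max(6,9) = 3·9 = 27
One optimal split: 3 + 3 + 3; product 3·3·3 = 27.

27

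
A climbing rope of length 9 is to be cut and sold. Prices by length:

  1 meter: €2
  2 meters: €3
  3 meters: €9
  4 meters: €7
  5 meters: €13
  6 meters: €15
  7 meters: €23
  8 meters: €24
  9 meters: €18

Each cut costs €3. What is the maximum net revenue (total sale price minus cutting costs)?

23

Build r[k] bottom-up: r[k] = max over allowed piece i of (p[i] + r[k−i]) − 3 per cut.
r[1] = 2
r[2] = max(2+2-3, 3+0) = 3
r[3] = max(2+3-3, 3+2-3, 9+0) = 9
r[4] = max(2+9-3, 3+3-3, 9+2-3, 7+0) = 8
r[5] = max(2+8-3, 3+9-3, 9+3-3, 7+2-3, 13+0) = 13
r[6] = max(2+13-3, 3+8-3, 9+9-3, 7+3-3, 13+2-3, 15+0) = 15
r[7] = max(2+15-3, 3+13-3, 9+8-3, …, 15+2-3, 23+0) = 23
r[8] = max(2+23-3, 3+15-3, 9+13-3, …, 23+2-3, 24+0) = 24
r[9] = max(2+24-3, 3+23-3, 9+15-3, …, 24+2-3, 18+0) = 23
One optimal plan: pieces 8 + 1 (1 cut) → €26 − €3 = €23.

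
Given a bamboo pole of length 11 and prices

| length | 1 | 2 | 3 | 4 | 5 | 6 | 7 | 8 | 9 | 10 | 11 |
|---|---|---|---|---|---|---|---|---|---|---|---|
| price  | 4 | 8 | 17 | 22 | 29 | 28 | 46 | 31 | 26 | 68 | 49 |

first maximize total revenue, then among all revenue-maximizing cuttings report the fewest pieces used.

Let r[k] be the best obtainable value from length k. For each k, try every first piece i and keep the best of price[i] + r[k−i].
r[1] = 4
r[2] = 8  (first piece 1, then r[1]=4)
r[3] = 17
r[4] = 22
r[5] = 29
r[6] = 34  (first piece 3, then r[3]=17)
r[7] = 46
r[8] = 50  (first piece 1, then r[7]=46)
r[9] = 54  (first piece 1, then r[8]=50)
r[10] = 68
r[11] = 72  (first piece 1, then r[10]=68)
Maximum revenue is $72.
Now minimize piece count subject to staying optimal: for each k, pieces[k] = 1 + min over i with p[i]+r[k−i]=r[k] of pieces[k−i].
pieces[8] = 2
pieces[9] = 2
pieces[10] = 1
pieces[11] = 2

2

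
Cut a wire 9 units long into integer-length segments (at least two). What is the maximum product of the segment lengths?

Define f[k] = max over 1≤i<k of i · max(k−i, f[k−i]); the inner max lets the remainder stay uncut if that's better.
f[2] = 1·max(1,0) = 1·1 = 1
f[3] = 1·max(2,1) = 1·2 = 2
f[4] = 2·max(2,1) = 2·2 = 4
f[5] = 2·max(3,2) = 2·3 = 6
f[6] = 3·max(3,2) = 3·3 = 9
f[7] = 2·max(5,6) = 2·6 = 12
f[8] = 2·max(6,9) = 2·9 = 18
f[9] = 3·max(6,9) = 3·9 = 27
One optimal split: 3 + 3 + 3; product 3·3·3 = 27.

27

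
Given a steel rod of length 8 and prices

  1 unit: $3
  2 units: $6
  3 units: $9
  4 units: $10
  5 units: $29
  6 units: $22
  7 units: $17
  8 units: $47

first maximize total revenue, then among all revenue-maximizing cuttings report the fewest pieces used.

Consider every possible first cut. r[k] is the best of p[i]+r[k−i] over all sellable i≤k.
r[1] = 3
r[2] = 6  (first piece 1, then r[1]=3)
r[3] = 9  (first piece 1, then r[2]=6)
r[4] = 12  (first piece 1, then r[3]=9)
r[5] = 29
r[6] = 32  (first piece 1, then r[5]=29)
r[7] = 35  (first piece 1, then r[6]=32)
r[8] = 47
Maximum revenue is $47.
Now minimize piece count subject to staying optimal: for each k, pieces[k] = 1 + min over i with p[i]+r[k−i]=r[k] of pieces[k−i].
pieces[5] = 1
pieces[6] = 2
pieces[7] = 2
pieces[8] = 1

1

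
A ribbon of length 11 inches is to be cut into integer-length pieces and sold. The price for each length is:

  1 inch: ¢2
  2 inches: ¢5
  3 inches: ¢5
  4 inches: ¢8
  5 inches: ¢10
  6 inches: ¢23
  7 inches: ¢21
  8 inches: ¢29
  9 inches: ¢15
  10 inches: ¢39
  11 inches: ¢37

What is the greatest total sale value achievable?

41

Let best[k] be the best obtainable value from length k. For each k, try every first piece i and keep the best of price[i] + best[k−i].
best[1] = 2
best[2] = 5
best[3] = 7  (first piece 1, then best[2]=5)
best[4] = 10  (first piece 2, then best[2]=5)
best[5] = 12  (first piece 1, then best[4]=10)
best[6] = 23
best[7] = 25  (first piece 1, then best[6]=23)
best[8] = 29
best[9] = 31  (first piece 1, then best[8]=29)
best[10] = 39
best[11] = 41  (first piece 1, then best[10]=39)
One optimal cutting: 10 + 1 → ¢39 + ¢2 = ¢41.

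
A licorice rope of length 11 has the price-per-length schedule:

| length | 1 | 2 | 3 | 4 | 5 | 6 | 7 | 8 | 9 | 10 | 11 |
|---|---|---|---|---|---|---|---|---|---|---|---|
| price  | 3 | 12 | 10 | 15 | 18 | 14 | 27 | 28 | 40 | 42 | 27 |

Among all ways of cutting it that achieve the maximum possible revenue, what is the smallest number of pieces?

Let r[k] be the best obtainable value from length k. For each k, try every first piece i and keep the best of price[i] + r[k−i].
r[1] = 3
r[2] = max(3+3, 12+0) = 12
r[3] = max(3+12, 12+3, 10+0) = 15
r[4] = max(3+15, 12+12, 10+3, 15+0) = 24
r[5] = max(3+24, 12+15, 10+12, 15+3, 18+0) = 27
r[6] = max(3+27, 12+24, 10+15, 15+12, 18+3, 14+0) = 36
r[7] = max(3+36, 12+27, 10+24, …, 14+3, 27+0) = 39
r[8] = max(3+39, 12+36, 10+27, …, 27+3, 28+0) = 48
r[9] = max(3+48, 12+39, 10+36, …, 28+3, 40+0) = 51
r[10] = max(3+51, 12+48, 10+39, …, 40+3, 42+0) = 60
r[11] = max(3+60, 12+51, 10+48, …, 42+3, 27+0) = 63
Maximum revenue is ¢63.
Now minimize piece count subject to staying optimal: for each k, pieces[k] = 1 + min over i with p[i]+r[k−i]=r[k] of pieces[k−i].
pieces[8] = 4
pieces[9] = 5
pieces[10] = 5
pieces[11] = 6

6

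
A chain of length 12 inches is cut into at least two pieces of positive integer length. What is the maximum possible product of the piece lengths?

81

Let prod[k] be the best product for length k (with at least one cut). For each first piece i, the rest contributes max(k−i, prod[k−i]).
prod[2] = 1·max(1,0) = 1·1 = 1
prod[3] = max(1·2, 2·1) = 2
prod[4] = max(1·3, 2·2, 3·1) = 4
prod[5] = max(1·4, 2·3, 3·2, 4·1) = 6
prod[6] = max(1·6, 2·4, 3·3, 4·2, 5·1) = 9
prod[7] = max(1·9, 2·6, 3·4, 4·3, 5·2, 6·1) = 12
prod[8] = max(1·12, 2·9, 3·6, …, 6·2, 7·1) = 18
prod[9] = max(1·18, 2·12, 3·9, …, 7·2, 8·1) = 27
prod[10] = max(1·27, 2·18, 3·12, …, 8·2, 9·1) = 36
prod[11] = max(1·36, 2·27, 3·18, …, 9·2, 10·1) = 54
prod[12] = max(1·54, 2·36, 3·27, …, 10·2, 11·1) = 81
One optimal split: 3 + 3 + 3 + 3; product 3·3·3·3 = 81.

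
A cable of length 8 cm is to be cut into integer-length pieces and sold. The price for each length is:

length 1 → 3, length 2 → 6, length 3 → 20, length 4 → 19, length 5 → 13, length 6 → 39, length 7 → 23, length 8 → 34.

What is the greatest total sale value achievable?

46

Build R[k] bottom-up: R[k] = max over allowed piece i of (p[i] + R[k−i]).
R[1] = 3
R[2] = 6  (first piece 1, then R[1]=3)
R[3] = 20
R[4] = 23  (first piece 1, then R[3]=20)
R[5] = 26  (first piece 1, then R[4]=23)
R[6] = 40  (first piece 3, then R[3]=20)
R[7] = 43  (first piece 1, then R[6]=40)
R[8] = 46  (first piece 1, then R[7]=43)
One optimal cutting: 3 + 3 + 1 + 1 → 20 + 20 + 3 + 3 = 46.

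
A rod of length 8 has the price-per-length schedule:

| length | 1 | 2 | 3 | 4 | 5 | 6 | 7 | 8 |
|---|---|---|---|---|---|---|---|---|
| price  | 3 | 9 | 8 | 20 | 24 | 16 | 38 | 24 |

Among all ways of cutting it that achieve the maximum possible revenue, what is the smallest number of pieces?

Consider every possible first cut. r[k] is the best of p[i]+r[k−i] over all sellable i≤k.
r[1] = 3
r[2] = 9
r[3] = 12  (first piece 1, then r[2]=9)
r[4] = 20
r[5] = 24
r[6] = 29  (first piece 2, then r[4]=20)
r[7] = 38
r[8] = 41  (first piece 1, then r[7]=38)
Maximum revenue is $41.
Now minimize piece count subject to staying optimal: for each k, pieces[k] = 1 + min over i with p[i]+r[k−i]=r[k] of pieces[k−i].
pieces[5] = 1
pieces[6] = 2
pieces[7] = 1
pieces[8] = 2

2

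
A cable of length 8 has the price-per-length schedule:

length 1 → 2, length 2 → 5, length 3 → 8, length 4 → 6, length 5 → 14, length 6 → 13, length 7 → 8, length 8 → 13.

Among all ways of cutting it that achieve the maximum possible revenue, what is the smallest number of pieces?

2

Build r[k] bottom-up: r[k] = max over allowed piece i of (p[i] + r[k−i]).
r[1] = 2
r[2] = 5
r[3] = 8
r[4] = 10  (first piece 1, then r[3]=8)
r[5] = 14
r[6] = 16  (first piece 1, then r[5]=14)
r[7] = 19  (first piece 2, then r[5]=14)
r[8] = 22  (first piece 3, then r[5]=14)
Maximum revenue is 22.
Now minimize piece count subject to staying optimal: for each k, pieces[k] = 1 + min over i with p[i]+r[k−i]=r[k] of pieces[k−i].
pieces[5] = 1
pieces[6] = 2
pieces[7] = 2
pieces[8] = 2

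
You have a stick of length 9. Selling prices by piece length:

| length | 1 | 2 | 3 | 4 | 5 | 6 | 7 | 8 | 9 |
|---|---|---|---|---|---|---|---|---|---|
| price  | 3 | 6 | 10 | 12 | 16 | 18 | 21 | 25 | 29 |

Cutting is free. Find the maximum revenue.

Build best[k] bottom-up: best[k] = max over allowed piece i of (p[i] + best[k−i]).
best[1] = 3
best[2] = max(3+3, 6+0) = 6
best[3] = max(3+6, 6+3, 10+0) = 10
best[4] = max(3+10, 6+6, 10+3, 12+0) = 13
best[5] = max(3+13, 6+10, 10+6, 12+3, 16+0) = 16
best[6] = max(3+16, 6+13, 10+10, 12+6, 16+3, 18+0) = 20
best[7] = max(3+20, 6+16, 10+13, …, 18+3, 21+0) = 23
best[8] = max(3+23, 6+20, 10+16, …, 21+3, 25+0) = 26
best[9] = max(3+26, 6+23, 10+20, …, 25+3, 29+0) = 30
One optimal cutting: 3 + 3 + 3 → 10 + 10 + 10 = 30.

30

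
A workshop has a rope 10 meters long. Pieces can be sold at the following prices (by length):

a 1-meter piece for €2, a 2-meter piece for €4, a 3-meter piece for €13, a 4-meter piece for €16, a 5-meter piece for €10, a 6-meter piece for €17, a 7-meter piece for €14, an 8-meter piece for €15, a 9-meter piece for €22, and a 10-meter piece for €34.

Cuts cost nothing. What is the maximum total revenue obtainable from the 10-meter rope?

Build best[k] bottom-up: best[k] = max over allowed piece i of (p[i] + best[k−i]).
best[1] = 2
best[2] = 4  (first piece 1, then best[1]=2)
best[3] = 13
best[4] = 16
best[5] = 18  (first piece 1, then best[4]=16)
best[6] = 26  (first piece 3, then best[3]=13)
best[7] = 29  (first piece 3, then best[4]=16)
best[8] = 32  (first piece 4, then best[4]=16)
best[9] = 39  (first piece 3, then best[6]=26)
best[10] = 42  (first piece 3, then best[7]=29)
One optimal cutting: 4 + 3 + 3 → €16 + €13 + €13 = €42.

42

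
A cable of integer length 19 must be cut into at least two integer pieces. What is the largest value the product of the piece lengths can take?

972

Define g[k] = max over 1≤i<k of i · max(k−i, g[k−i]); the inner max lets the remainder stay uncut if that's better.
g[2] = 1·max(1,0) = 1·1 = 1
g[3] = 1·max(2,1) = 1·2 = 2
g[4] = 2·max(2,1) = 2·2 = 4
g[5] = 2·max(3,2) = 2·3 = 6
g[6] = 3·max(3,2) = 3·3 = 9
g[7] = 2·max(5,6) = 2·6 = 12
g[8] = 2·max(6,9) = 2·9 = 18
g[9] = 3·max(6,9) = 3·9 = 27
g[10] = 2·max(8,18) = 2·18 = 36
g[11] = 2·max(9,27) = 2·27 = 54
g[12] = 3·max(9,27) = 3·27 = 81
g[13] = 2·max(11,54) = 2·54 = 108
g[14] = 2·max(12,81) = 2·81 = 162
g[15] = 3·max(12,81) = 3·81 = 243
g[16] = 2·max(14,162) = 2·162 = 324
g[17] = 2·max(15,243) = 2·243 = 486
g[18] = 3·max(15,243) = 3·243 = 729
g[19] = 2·max(17,486) = 2·486 = 972
One optimal split: 3 + 3 + 3 + 3 + 3 + 2 + 2; product 3·3·3·3·3·2·2 = 972.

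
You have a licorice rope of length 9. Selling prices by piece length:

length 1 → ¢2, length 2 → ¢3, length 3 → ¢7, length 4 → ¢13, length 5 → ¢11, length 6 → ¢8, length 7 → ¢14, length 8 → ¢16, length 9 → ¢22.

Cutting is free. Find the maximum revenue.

Let v[k] be the best obtainable value from length k. For each k, try every first piece i and keep the best of price[i] + v[k−i].
v[1] = 2
v[2] = max(2+2, 3+0) = 4
v[3] = max(2+4, 3+2, 7+0) = 7
v[4] = max(2+7, 3+4, 7+2, 13+0) = 13
v[5] = max(2+13, 3+7, 7+4, 13+2, 11+0) = 15
v[6] = max(2+15, 3+13, 7+7, 13+4, 11+2, 8+0) = 17
v[7] = max(2+17, 3+15, 7+13, …, 8+2, 14+0) = 20
v[8] = max(2+20, 3+17, 7+15, …, 14+2, 16+0) = 26
v[9] = max(2+26, 3+20, 7+17, …, 16+2, 22+0) = 28
One optimal cutting: 4 + 4 + 1 → ¢13 + ¢13 + ¢2 = ¢28.

28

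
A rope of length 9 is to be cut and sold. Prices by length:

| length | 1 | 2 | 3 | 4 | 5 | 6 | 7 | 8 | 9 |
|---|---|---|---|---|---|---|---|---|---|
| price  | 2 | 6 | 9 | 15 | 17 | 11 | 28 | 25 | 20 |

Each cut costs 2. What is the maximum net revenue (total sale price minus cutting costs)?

32

Build r[k] bottom-up: r[k] = max over allowed piece i of (p[i] + r[k−i]) − 2 per cut.
r[1] = 2
r[2] = max(2+2-2, 6+0) = 6
r[3] = max(2+6-2, 6+2-2, 9+0) = 9
r[4] = max(2+9-2, 6+6-2, 9+2-2, 15+0) = 15
r[5] = max(2+15-2, 6+9-2, 9+6-2, 15+2-2, 17+0) = 17
r[6] = max(2+17-2, 6+15-2, 9+9-2, 15+6-2, 17+2-2, 11+0) = 19
r[7] = max(2+19-2, 6+17-2, 9+15-2, …, 11+2-2, 28+0) = 28
r[8] = max(2+28-2, 6+19-2, 9+17-2, …, 28+2-2, 25+0) = 28
r[9] = max(2+28-2, 6+28-2, 9+19-2, …, 25+2-2, 20+0) = 32
One optimal plan: pieces 7 + 2 (1 cut) → 34 − 2 = 32.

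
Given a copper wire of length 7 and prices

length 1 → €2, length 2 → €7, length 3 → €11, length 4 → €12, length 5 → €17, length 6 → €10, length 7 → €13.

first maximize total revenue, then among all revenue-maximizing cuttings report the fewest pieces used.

3

Consider every possible first cut. r[k] is the best of p[i]+r[k−i] over all sellable i≤k.
r[1] = 2
r[2] = max(2+2, 7+0) = 7
r[3] = max(2+7, 7+2, 11+0) = 11
r[4] = max(2+11, 7+7, 11+2, 12+0) = 14
r[5] = max(2+14, 7+11, 11+7, 12+2, 17+0) = 18
r[6] = max(2+18, 7+14, 11+11, 12+7, 17+2, 10+0) = 22
r[7] = max(2+22, 7+18, 11+14, …, 10+2, 13+0) = 25
Maximum revenue is €25.
Now minimize piece count subject to staying optimal: for each k, pieces[k] = 1 + min over i with p[i]+r[k−i]=r[k] of pieces[k−i].
pieces[4] = 2
pieces[5] = 2
pieces[6] = 2
pieces[7] = 3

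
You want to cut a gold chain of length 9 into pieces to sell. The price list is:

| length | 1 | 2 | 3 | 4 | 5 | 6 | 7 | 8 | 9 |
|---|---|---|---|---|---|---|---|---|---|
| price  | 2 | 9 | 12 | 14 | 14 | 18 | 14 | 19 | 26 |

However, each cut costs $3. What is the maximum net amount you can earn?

30

Consider every possible first cut. net[k] is the best of p[i]+net[k−i] over all sellable i≤k, charging 3 whenever i<k.
net[1] = 2
net[2] = 9
net[3] = 12
net[4] = 15  (first piece 2, then net[2]=9)
net[5] = 18  (first piece 2, then net[3]=12)
net[6] = 21  (first piece 2, then net[4]=15)
net[7] = 24  (first piece 2, then net[5]=18)
net[8] = 27  (first piece 2, then net[6]=21)
net[9] = 30  (first piece 2, then net[7]=24)
One optimal plan: pieces 3 + 2 + 2 + 2 (3 cuts) → $39 − $9 = $30.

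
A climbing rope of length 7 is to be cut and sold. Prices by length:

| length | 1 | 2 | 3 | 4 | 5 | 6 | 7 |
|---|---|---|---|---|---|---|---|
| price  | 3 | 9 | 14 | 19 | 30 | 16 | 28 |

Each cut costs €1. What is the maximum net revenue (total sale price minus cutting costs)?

38

Let r[k] be the best obtainable value from length k. For each k, try every first piece i and keep the best of price[i] + r[k−i] minus the 1 cut fee when i<k.
r[1] = 3
r[2] = 9
r[3] = 14
r[4] = 19
r[5] = 30
r[6] = 32  (first piece 1, then r[5]=30)
r[7] = 38  (first piece 2, then r[5]=30)
One optimal plan: pieces 5 + 2 (1 cut) → €39 − €1 = €38.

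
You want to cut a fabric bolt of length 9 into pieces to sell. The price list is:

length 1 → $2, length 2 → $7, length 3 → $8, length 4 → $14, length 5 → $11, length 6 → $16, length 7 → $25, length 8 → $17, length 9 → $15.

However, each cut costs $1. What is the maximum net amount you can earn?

Let r[k] be the best obtainable value from length k. For each k, try every first piece i and keep the best of price[i] + r[k−i] minus the 1 cut fee when i<k.
r[1] = 2
r[2] = 7
r[3] = 8  (first piece 1, then r[2]=7)
r[4] = 14
r[5] = 15  (first piece 1, then r[4]=14)
r[6] = 20  (first piece 2, then r[4]=14)
r[7] = 25
r[8] = 27  (first piece 4, then r[4]=14)
r[9] = 31  (first piece 2, then r[7]=25)
One optimal plan: pieces 7 + 2 (1 cut) → $32 − $1 = $31.

31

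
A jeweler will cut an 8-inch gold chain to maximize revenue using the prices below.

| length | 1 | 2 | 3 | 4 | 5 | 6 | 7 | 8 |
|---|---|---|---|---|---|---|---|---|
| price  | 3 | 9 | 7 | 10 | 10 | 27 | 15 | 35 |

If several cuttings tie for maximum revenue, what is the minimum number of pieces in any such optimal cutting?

2

Let r[k] be the best obtainable value from length k. For each k, try every first piece i and keep the best of price[i] + r[k−i].
r[1] = 3
r[2] = max(3+3, 9+0) = 9
r[3] = max(3+9, 9+3, 7+0) = 12
r[4] = max(3+12, 9+9, 7+3, 10+0) = 18
r[5] = max(3+18, 9+12, 7+9, 10+3, 10+0) = 21
r[6] = max(3+21, 9+18, 7+12, 10+9, 10+3, 27+0) = 27
r[7] = max(3+27, 9+21, 7+18, …, 27+3, 15+0) = 30
r[8] = max(3+30, 9+27, 7+21, …, 15+3, 35+0) = 36
Maximum revenue is $36.
Now minimize piece count subject to staying optimal: for each k, pieces[k] = 1 + min over i with p[i]+r[k−i]=r[k] of pieces[k−i].
pieces[5] = 3
pieces[6] = 1
pieces[7] = 2
pieces[8] = 2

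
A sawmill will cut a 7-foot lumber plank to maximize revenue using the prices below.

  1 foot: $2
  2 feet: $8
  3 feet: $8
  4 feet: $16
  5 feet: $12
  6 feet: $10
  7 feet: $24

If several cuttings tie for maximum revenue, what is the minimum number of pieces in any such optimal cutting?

3

Let r[k] be the best obtainable value from length k. For each k, try every first piece i and keep the best of price[i] + r[k−i].
r[1] = 2
r[2] = max(2+2, 8+0) = 8
r[3] = max(2+8, 8+2, 8+0) = 10
r[4] = max(2+10, 8+8, 8+2, 16+0) = 16
r[5] = max(2+16, 8+10, 8+8, 16+2, 12+0) = 18
r[6] = max(2+18, 8+16, 8+10, 16+8, 12+2, 10+0) = 24
r[7] = max(2+24, 8+18, 8+16, …, 10+2, 24+0) = 26
Maximum revenue is $26.
Now minimize piece count subject to staying optimal: for each k, pieces[k] = 1 + min over i with p[i]+r[k−i]=r[k] of pieces[k−i].
pieces[4] = 1
pieces[5] = 2
pieces[6] = 2
pieces[7] = 3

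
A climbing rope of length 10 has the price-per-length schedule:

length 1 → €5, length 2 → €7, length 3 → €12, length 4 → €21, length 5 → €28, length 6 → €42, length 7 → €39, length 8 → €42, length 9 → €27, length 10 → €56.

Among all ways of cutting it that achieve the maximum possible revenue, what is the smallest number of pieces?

Consider every possible first cut. r[k] is the best of p[i]+r[k−i] over all sellable i≤k.
r[1] = 5
r[2] = max(5+5, 7+0) = 10
r[3] = max(5+10, 7+5, 12+0) = 15
r[4] = max(5+15, 7+10, 12+5, 21+0) = 21
r[5] = max(5+21, 7+15, 12+10, 21+5, 28+0) = 28
r[6] = max(5+28, 7+21, 12+15, 21+10, 28+5, 42+0) = 42
r[7] = max(5+42, 7+28, 12+21, …, 42+5, 39+0) = 47
r[8] = max(5+47, 7+42, 12+28, …, 39+5, 42+0) = 52
r[9] = max(5+52, 7+47, 12+42, …, 42+5, 27+0) = 57
r[10] = max(5+57, 7+52, 12+47, …, 27+5, 56+0) = 63
Maximum revenue is €63.
Now minimize piece count subject to staying optimal: for each k, pieces[k] = 1 + min over i with p[i]+r[k−i]=r[k] of pieces[k−i].
pieces[7] = 2
pieces[8] = 3
pieces[9] = 4
pieces[10] = 2

2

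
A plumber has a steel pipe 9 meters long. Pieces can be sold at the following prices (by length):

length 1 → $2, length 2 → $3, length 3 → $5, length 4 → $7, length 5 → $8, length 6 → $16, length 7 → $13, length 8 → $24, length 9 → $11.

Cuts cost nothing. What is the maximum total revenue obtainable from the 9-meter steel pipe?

26

Consider every possible first cut. R[k] is the best of p[i]+R[k−i] over all sellable i≤k.
R[1] = 2
R[2] = max(2+2, 3+0) = 4
R[3] = max(2+4, 3+2, 5+0) = 6
R[4] = max(2+6, 3+4, 5+2, 7+0) = 8
R[5] = max(2+8, 3+6, 5+4, 7+2, 8+0) = 10
R[6] = max(2+10, 3+8, 5+6, 7+4, 8+2, 16+0) = 16
R[7] = max(2+16, 3+10, 5+8, …, 16+2, 13+0) = 18
R[8] = max(2+18, 3+16, 5+10, …, 13+2, 24+0) = 24
R[9] = max(2+24, 3+18, 5+16, …, 24+2, 11+0) = 26
One optimal cutting: 8 + 1 → $24 + $2 = $26.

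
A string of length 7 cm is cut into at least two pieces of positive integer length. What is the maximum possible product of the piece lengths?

12

Define P[k] = max over 1≤i<k of i · max(k−i, P[k−i]); the inner max lets the remainder stay uncut if that's better.
P[2] = 1×max(1,0) = 1×1 = 1
P[3] = 1×max(2,1) = 1×2 = 2
P[4] = 2×max(2,1) = 2×2 = 4
P[5] = 2×max(3,2) = 2×3 = 6
P[6] = 3×max(3,2) = 3×3 = 9
P[7] = 2×max(5,6) = 2×6 = 12
One optimal split: 3 + 2 + 2; product 3×2×2 = 12.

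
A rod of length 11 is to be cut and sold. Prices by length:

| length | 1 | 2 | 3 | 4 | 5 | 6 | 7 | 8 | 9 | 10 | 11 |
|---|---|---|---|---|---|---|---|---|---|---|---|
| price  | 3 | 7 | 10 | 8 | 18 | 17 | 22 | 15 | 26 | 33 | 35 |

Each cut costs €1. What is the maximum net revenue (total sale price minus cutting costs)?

Build net[k] bottom-up: net[k] = max over allowed piece i of (p[i] + net[k−i]) − 1 per cut.
net[1] = 3
net[2] = 7
net[3] = 10
net[4] = 13  (first piece 2, then net[2]=7)
net[5] = 18
net[6] = 20  (first piece 1, then net[5]=18)
net[7] = 24  (first piece 2, then net[5]=18)
net[8] = 27  (first piece 3, then net[5]=18)
net[9] = 30  (first piece 2, then net[7]=24)
net[10] = 35  (first piece 5, then net[5]=18)
net[11] = 37  (first piece 1, then net[10]=35)
One optimal plan: pieces 5 + 5 + 1 (2 cuts) → €39 − €2 = €37.

37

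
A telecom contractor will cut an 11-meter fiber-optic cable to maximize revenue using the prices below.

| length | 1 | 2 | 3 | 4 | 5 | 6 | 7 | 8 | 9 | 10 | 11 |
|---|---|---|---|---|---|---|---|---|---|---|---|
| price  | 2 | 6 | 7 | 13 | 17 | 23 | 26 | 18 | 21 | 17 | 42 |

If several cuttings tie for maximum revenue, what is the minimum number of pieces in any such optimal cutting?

Consider every possible first cut. r[k] is the best of p[i]+r[k−i] over all sellable i≤k.
r[1] = 2
r[2] = max(2+2, 6+0) = 6
r[3] = max(2+6, 6+2, 7+0) = 8
r[4] = max(2+8, 6+6, 7+2, 13+0) = 13
r[5] = max(2+13, 6+8, 7+6, 13+2, 17+0) = 17
r[6] = max(2+17, 6+13, 7+8, 13+6, 17+2, 23+0) = 23
r[7] = max(2+23, 6+17, 7+13, …, 23+2, 26+0) = 26
r[8] = max(2+26, 6+23, 7+17, …, 26+2, 18+0) = 29
r[9] = max(2+29, 6+26, 7+23, …, 18+2, 21+0) = 32
r[10] = max(2+32, 6+29, 7+26, …, 21+2, 17+0) = 36
r[11] = max(2+36, 6+32, 7+29, …, 17+2, 42+0) = 42
Maximum revenue is $42.
Now minimize piece count subject to staying optimal: for each k, pieces[k] = 1 + min over i with p[i]+r[k−i]=r[k] of pieces[k−i].
pieces[8] = 2
pieces[9] = 2
pieces[10] = 2
pieces[11] = 1

1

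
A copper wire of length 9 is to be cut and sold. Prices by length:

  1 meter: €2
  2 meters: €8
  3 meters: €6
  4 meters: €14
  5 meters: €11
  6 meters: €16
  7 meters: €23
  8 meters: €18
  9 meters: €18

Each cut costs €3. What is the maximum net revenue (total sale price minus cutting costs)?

Let net[k] be the best obtainable value from length k. For each k, try every first piece i and keep the best of price[i] + net[k−i] minus the 3 cut fee when i<k.
net[1] = 2
net[2] = 8
net[3] = 7  (first piece 1, then net[2]=8)
net[4] = 14
net[5] = 13  (first piece 1, then net[4]=14)
net[6] = 19  (first piece 2, then net[4]=14)
net[7] = 23
net[8] = 25  (first piece 4, then net[4]=14)
net[9] = 28  (first piece 2, then net[7]=23)
One optimal plan: pieces 7 + 2 (1 cut) → €31 − €3 = €28.

28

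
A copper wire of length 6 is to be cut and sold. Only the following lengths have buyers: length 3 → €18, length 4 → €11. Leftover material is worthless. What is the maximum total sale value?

Build best[k] bottom-up: best[k] = max over allowed piece i of (p[i] + best[k−i]).
best[1] = 0
best[2] = 0
best[3] = 18
best[4] = 18
best[5] = 18
best[6] = 36  (first piece 3, then best[3]=18)
One optimal cutting: 3 + 3 → €36.

36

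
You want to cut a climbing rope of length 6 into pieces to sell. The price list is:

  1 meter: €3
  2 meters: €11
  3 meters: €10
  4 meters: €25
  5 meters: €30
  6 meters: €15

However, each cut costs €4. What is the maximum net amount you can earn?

Build net[k] bottom-up: net[k] = max over allowed piece i of (p[i] + net[k−i]) − 4 per cut.
net[1] = 3
net[2] = max(3+3-4, 11+0) = 11
net[3] = max(3+11-4, 11+3-4, 10+0) = 10
net[4] = max(3+10-4, 11+11-4, 10+3-4, 25+0) = 25
net[5] = max(3+25-4, 11+10-4, 10+11-4, 25+3-4, 30+0) = 30
net[6] = max(3+30-4, 11+25-4, 10+10-4, 25+11-4, 30+3-4, 15+0) = 32
One optimal plan: pieces 4 + 2 (1 cut) → €36 − €4 = €32.

32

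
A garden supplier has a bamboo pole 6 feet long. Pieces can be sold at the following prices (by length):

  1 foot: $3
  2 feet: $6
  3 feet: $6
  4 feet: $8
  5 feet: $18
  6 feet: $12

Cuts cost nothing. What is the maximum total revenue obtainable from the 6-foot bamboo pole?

21

Build R[k] bottom-up: R[k] = max over allowed piece i of (p[i] + R[k−i]).
R[1] = 3
R[2] = max(3+3, 6+0) = 6
R[3] = max(3+6, 6+3, 6+0) = 9
R[4] = max(3+9, 6+6, 6+3, 8+0) = 12
R[5] = max(3+12, 6+9, 6+6, 8+3, 18+0) = 18
R[6] = max(3+18, 6+12, 6+9, 8+6, 18+3, 12+0) = 21
One optimal cutting: 5 + 1 → $18 + $3 = $21.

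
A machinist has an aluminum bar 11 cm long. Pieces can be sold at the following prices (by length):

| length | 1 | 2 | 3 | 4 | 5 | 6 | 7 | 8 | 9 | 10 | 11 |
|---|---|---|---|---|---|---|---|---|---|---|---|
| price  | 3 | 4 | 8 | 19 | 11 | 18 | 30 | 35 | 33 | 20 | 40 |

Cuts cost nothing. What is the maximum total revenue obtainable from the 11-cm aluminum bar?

49

Let v[k] be the best obtainable value from length k. For each k, try every first piece i and keep the best of price[i] + v[k−i].
v[1] = 3
v[2] = max(3+3, 4+0) = 6
v[3] = max(3+6, 4+3, 8+0) = 9
v[4] = max(3+9, 4+6, 8+3, 19+0) = 19
v[5] = max(3+19, 4+9, 8+6, 19+3, 11+0) = 22
v[6] = max(3+22, 4+19, 8+9, 19+6, 11+3, 18+0) = 25
v[7] = max(3+25, 4+22, 8+19, …, 18+3, 30+0) = 30
v[8] = max(3+30, 4+25, 8+22, …, 30+3, 35+0) = 38
v[9] = max(3+38, 4+30, 8+25, …, 35+3, 33+0) = 41
v[10] = max(3+41, 4+38, 8+30, …, 33+3, 20+0) = 44
v[11] = max(3+44, 4+41, 8+38, …, 20+3, 40+0) = 49
One optimal cutting: 7 + 4 → $30 + $19 = $49.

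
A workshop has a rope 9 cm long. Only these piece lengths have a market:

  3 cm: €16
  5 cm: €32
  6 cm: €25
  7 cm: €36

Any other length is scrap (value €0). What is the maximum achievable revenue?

48

Let f[k] be the best obtainable value from length k. For each k, try every first piece i and keep the best of price[i] + f[k−i].
f[1] = 0
f[2] = 0
f[3] = 16
f[4] = 16
f[5] = max(16+0, 32+0) = 32
f[6] = max(16+16, 32+0, 25+0) = 32
f[7] = max(16+16, 32+0, 25+0, 36+0) = 36
f[8] = max(16+32, 32+16, 25+0, 36+0) = 48
f[9] = max(16+32, 32+16, 25+16, 36+0) = 48
One optimal cutting: pieces 5 + 3 with 1 cm of scrap → €48.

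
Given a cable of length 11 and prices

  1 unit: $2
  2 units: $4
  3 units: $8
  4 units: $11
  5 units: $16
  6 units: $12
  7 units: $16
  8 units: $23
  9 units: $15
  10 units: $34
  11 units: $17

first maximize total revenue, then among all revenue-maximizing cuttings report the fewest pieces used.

2

Build r[k] bottom-up: r[k] = max over allowed piece i of (p[i] + r[k−i]).
r[1] = 2
r[2] = max(2+2, 4+0) = 4
r[3] = max(2+4, 4+2, 8+0) = 8
r[4] = max(2+8, 4+4, 8+2, 11+0) = 11
r[5] = max(2+11, 4+8, 8+4, 11+2, 16+0) = 16
r[6] = max(2+16, 4+11, 8+8, 11+4, 16+2, 12+0) = 18
r[7] = max(2+18, 4+16, 8+11, …, 12+2, 16+0) = 20
r[8] = max(2+20, 4+18, 8+16, …, 16+2, 23+0) = 24
r[9] = max(2+24, 4+20, 8+18, …, 23+2, 15+0) = 27
r[10] = max(2+27, 4+24, 8+20, …, 15+2, 34+0) = 34
r[11] = max(2+34, 4+27, 8+24, …, 34+2, 17+0) = 36
Maximum revenue is $36.
Now minimize piece count subject to staying optimal: for each k, pieces[k] = 1 + min over i with p[i]+r[k−i]=r[k] of pieces[k−i].
pieces[8] = 2
pieces[9] = 2
pieces[10] = 1
pieces[11] = 2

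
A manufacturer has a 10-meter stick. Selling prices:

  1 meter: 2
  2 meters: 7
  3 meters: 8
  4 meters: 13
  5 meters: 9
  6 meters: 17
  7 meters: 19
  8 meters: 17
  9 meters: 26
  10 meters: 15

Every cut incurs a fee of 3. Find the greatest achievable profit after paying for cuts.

Consider every possible first cut. r[k] is the best of p[i]+r[k−i] over all sellable i≤k, charging 3 whenever i<k.
r[1] = 2
r[2] = max(2+2-3, 7+0) = 7
r[3] = max(2+7-3, 7+2-3, 8+0) = 8
r[4] = max(2+8-3, 7+7-3, 8+2-3, 13+0) = 13
r[5] = max(2+13-3, 7+8-3, 8+7-3, 13+2-3, 9+0) = 12
r[6] = max(2+12-3, 7+13-3, 8+8-3, 13+7-3, 9+2-3, 17+0) = 17
r[7] = max(2+17-3, 7+12-3, 8+13-3, …, 17+2-3, 19+0) = 19
r[8] = max(2+19-3, 7+17-3, 8+12-3, …, 19+2-3, 17+0) = 23
r[9] = max(2+23-3, 7+19-3, 8+17-3, …, 17+2-3, 26+0) = 26
r[10] = max(2+26-3, 7+23-3, 8+19-3, …, 26+2-3, 15+0) = 27
One optimal plan: pieces 4 + 4 + 2 (2 cuts) → 33 − 6 = 27.

27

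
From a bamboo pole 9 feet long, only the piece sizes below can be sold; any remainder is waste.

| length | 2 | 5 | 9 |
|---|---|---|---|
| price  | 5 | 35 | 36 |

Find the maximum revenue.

Consider every possible first cut. best[k] is the best of p[i]+best[k−i] over all sellable i≤k.
best[1] = 0
best[2] = 5
best[3] = 5
best[4] = 10  (first piece 2, then best[2]=5)
best[5] = max(5+5, 35+0) = 35
best[6] = max(5+10, 35+0) = 35
best[7] = max(5+35, 35+5) = 40
best[8] = max(5+35, 35+5) = 40
best[9] = max(5+40, 35+10, 36+0) = 45
One optimal cutting: 5 + 2 + 2 → $45.

45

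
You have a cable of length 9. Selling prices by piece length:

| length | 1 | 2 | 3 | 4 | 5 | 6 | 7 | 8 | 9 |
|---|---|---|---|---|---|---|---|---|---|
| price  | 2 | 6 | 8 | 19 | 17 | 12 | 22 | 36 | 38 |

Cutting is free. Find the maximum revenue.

Build r[k] bottom-up: r[k] = max over allowed piece i of (p[i] + r[k−i]).
r[1] = 2
r[2] = max(2+2, 6+0) = 6
r[3] = max(2+6, 6+2, 8+0) = 8
r[4] = max(2+8, 6+6, 8+2, 19+0) = 19
r[5] = max(2+19, 6+8, 8+6, 19+2, 17+0) = 21
r[6] = max(2+21, 6+19, 8+8, 19+6, 17+2, 12+0) = 25
r[7] = max(2+25, 6+21, 8+19, …, 12+2, 22+0) = 27
r[8] = max(2+27, 6+25, 8+21, …, 22+2, 36+0) = 38
r[9] = max(2+38, 6+27, 8+25, …, 36+2, 38+0) = 40
One optimal cutting: 4 + 4 + 1 → $19 + $19 + $2 = $40.

40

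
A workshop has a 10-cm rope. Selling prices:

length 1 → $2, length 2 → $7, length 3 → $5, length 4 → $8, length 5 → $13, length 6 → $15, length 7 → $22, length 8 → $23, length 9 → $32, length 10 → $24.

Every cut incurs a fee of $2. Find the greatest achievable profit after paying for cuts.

Let v[k] be the best obtainable value from length k. For each k, try every first piece i and keep the best of price[i] + v[k−i] minus the 2 cut fee when i<k.
v[1] = 2
v[2] = max(2+2-2, 7+0) = 7
v[3] = max(2+7-2, 7+2-2, 5+0) = 7
v[4] = max(2+7-2, 7+7-2, 5+2-2, 8+0) = 12
v[5] = max(2+12-2, 7+7-2, 5+7-2, 8+2-2, 13+0) = 13
v[6] = max(2+13-2, 7+12-2, 5+7-2, 8+7-2, 13+2-2, 15+0) = 17
v[7] = max(2+17-2, 7+13-2, 5+12-2, …, 15+2-2, 22+0) = 22
v[8] = max(2+22-2, 7+17-2, 5+13-2, …, 22+2-2, 23+0) = 23
v[9] = max(2+23-2, 7+22-2, 5+17-2, …, 23+2-2, 32+0) = 32
v[10] = max(2+32-2, 7+23-2, 5+22-2, …, 32+2-2, 24+0) = 32
One optimal plan: pieces 9 + 1 (1 cut) → $34 − $2 = $32.

32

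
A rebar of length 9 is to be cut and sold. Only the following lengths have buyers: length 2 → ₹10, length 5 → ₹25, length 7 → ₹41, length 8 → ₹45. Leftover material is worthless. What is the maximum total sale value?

51

Let best[k] be the best obtainable value from length k. For each k, try every first piece i and keep the best of price[i] + best[k−i].
best[1] = 0
best[2] = 10
best[3] = 10
best[4] = 20  (first piece 2, then best[2]=10)
best[5] = 25
best[6] = 30  (first piece 2, then best[4]=20)
best[7] = 41
best[8] = 45
best[9] = 51  (first piece 2, then best[7]=41)
One optimal cutting: 7 + 2 → ₹51.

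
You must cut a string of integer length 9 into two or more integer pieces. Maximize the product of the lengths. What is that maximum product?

27

Fill prod[k] for k=2..9: at each k try every first piece i and multiply by the better of (k−i) uncut or prod[k−i].
Small cases: prod[2]=1.
prod[3] = 1·max(2,1) = 1·2 = 2
prod[4] = 2·max(2,1) = 2·2 = 4
prod[5] = 2·max(3,2) = 2·3 = 6
prod[6] = 3·max(3,2) = 3·3 = 9
prod[7] = 2·max(5,6) = 2·6 = 12
prod[8] = 2·max(6,9) = 2·9 = 18
prod[9] = 3·max(6,9) = 3·9 = 27
One optimal split: 3 + 3 + 3; product 3·3·3 = 27.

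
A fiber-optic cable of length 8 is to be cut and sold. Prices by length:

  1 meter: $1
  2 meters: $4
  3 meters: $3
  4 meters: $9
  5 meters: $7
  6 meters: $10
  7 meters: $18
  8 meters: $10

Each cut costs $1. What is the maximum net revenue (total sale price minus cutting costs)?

Build net[k] bottom-up: net[k] = max over allowed piece i of (p[i] + net[k−i]) − 1 per cut.
net[1] = 1
net[2] = 4
net[3] = 4  (first piece 1, then net[2]=4)
net[4] = 9
net[5] = 9  (first piece 1, then net[4]=9)
net[6] = 12  (first piece 2, then net[4]=9)
net[7] = 18
net[8] = 18  (first piece 1, then net[7]=18)
One optimal plan: pieces 7 + 1 (1 cut) → $19 − $1 = $18.

18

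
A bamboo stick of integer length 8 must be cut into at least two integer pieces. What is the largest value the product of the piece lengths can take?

18

Fill f[k] for k=2..8: at each k try every first piece i and multiply by the better of (k−i) uncut or f[k−i].
f[2] = 1·max(1,0) = 1·1 = 1
f[3] = 1·max(2,1) = 1·2 = 2
f[4] = 2·max(2,1) = 2·2 = 4
f[5] = 2·max(3,2) = 2·3 = 6
f[6] = 3·max(3,2) = 3·3 = 9
f[7] = 2·max(5,6) = 2·6 = 12
f[8] = 2·max(6,9) = 2·9 = 18
One optimal split: 3 + 3 + 2; product 3·3·2 = 18.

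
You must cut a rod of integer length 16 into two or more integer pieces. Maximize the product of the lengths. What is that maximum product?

Let m[k] be the best product for length k (with at least one cut). For each first piece i, the rest contributes max(k−i, m[k−i]).
m[2] = 1·max(1,0) = 1·1 = 1
m[3] = 1·max(2,1) = 1·2 = 2
m[4] = 2·max(2,1) = 2·2 = 4
m[5] = 2·max(3,2) = 2·3 = 6
m[6] = 3·max(3,2) = 3·3 = 9
m[7] = 2·max(5,6) = 2·6 = 12
m[8] = 2·max(6,9) = 2·9 = 18
m[9] = 3·max(6,9) = 3·9 = 27
m[10] = 2·max(8,18) = 2·18 = 36
m[11] = 2·max(9,27) = 2·27 = 54
m[12] = 3·max(9,27) = 3·27 = 81
m[13] = 2·max(11,54) = 2·54 = 108
m[14] = 2·max(12,81) = 2·81 = 162
m[15] = 3·max(12,81) = 3·81 = 243
m[16] = 2·max(14,162) = 2·162 = 324
One optimal split: 3 + 3 + 3 + 3 + 2 + 2; product 3·3·3·3·2·2 = 324.

324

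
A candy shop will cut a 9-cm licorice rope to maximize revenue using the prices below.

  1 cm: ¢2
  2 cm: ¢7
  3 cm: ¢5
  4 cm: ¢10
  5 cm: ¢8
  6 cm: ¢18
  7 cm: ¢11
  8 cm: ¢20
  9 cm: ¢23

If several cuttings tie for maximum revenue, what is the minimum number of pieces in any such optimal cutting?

Consider every possible first cut. r[k] is the best of p[i]+r[k−i] over all sellable i≤k.
r[1] = 2
r[2] = 7
r[3] = 9  (first piece 1, then r[2]=7)
r[4] = 14  (first piece 2, then r[2]=7)
r[5] = 16  (first piece 1, then r[4]=14)
r[6] = 21  (first piece 2, then r[4]=14)
r[7] = 23  (first piece 1, then r[6]=21)
r[8] = 28  (first piece 2, then r[6]=21)
r[9] = 30  (first piece 1, then r[8]=28)
Maximum revenue is ¢30.
Now minimize piece count subject to staying optimal: for each k, pieces[k] = 1 + min over i with p[i]+r[k−i]=r[k] of pieces[k−i].
pieces[6] = 3
pieces[7] = 4
pieces[8] = 4
pieces[9] = 5

5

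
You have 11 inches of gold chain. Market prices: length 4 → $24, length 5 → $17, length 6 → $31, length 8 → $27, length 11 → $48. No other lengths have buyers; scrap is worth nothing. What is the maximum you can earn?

55

Consider every possible first cut. r[k] is the best of p[i]+r[k−i] over all sellable i≤k.
r[1] = 0
r[2] = 0
r[3] = 0
r[4] = 24
r[5] = 24
r[6] = 31
r[7] = 31
r[8] = 48  (first piece 4, then r[4]=24)
r[9] = 48
r[10] = 55  (first piece 4, then r[6]=31)
r[11] = 55
One optimal cutting: pieces 6 + 4 with 1 inch of scrap → $55.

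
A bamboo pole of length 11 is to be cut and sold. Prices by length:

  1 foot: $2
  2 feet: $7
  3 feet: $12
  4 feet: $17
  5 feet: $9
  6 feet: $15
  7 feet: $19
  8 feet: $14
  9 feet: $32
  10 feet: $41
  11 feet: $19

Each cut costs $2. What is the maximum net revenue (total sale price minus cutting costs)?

42

Consider every possible first cut. v[k] is the best of p[i]+v[k−i] over all sellable i≤k, charging 2 whenever i<k.
v[1] = 2
v[2] = max(2+2-2, 7+0) = 7
v[3] = max(2+7-2, 7+2-2, 12+0) = 12
v[4] = max(2+12-2, 7+7-2, 12+2-2, 17+0) = 17
v[5] = max(2+17-2, 7+12-2, 12+7-2, 17+2-2, 9+0) = 17
v[6] = max(2+17-2, 7+17-2, 12+12-2, 17+7-2, 9+2-2, 15+0) = 22
v[7] = max(2+22-2, 7+17-2, 12+17-2, …, 15+2-2, 19+0) = 27
v[8] = max(2+27-2, 7+22-2, 12+17-2, …, 19+2-2, 14+0) = 32
v[9] = max(2+32-2, 7+27-2, 12+22-2, …, 14+2-2, 32+0) = 32
v[10] = max(2+32-2, 7+32-2, 12+27-2, …, 32+2-2, 41+0) = 41
v[11] = max(2+41-2, 7+32-2, 12+32-2, …, 41+2-2, 19+0) = 42
One optimal plan: pieces 4 + 4 + 3 (2 cuts) → $46 − $4 = $42.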